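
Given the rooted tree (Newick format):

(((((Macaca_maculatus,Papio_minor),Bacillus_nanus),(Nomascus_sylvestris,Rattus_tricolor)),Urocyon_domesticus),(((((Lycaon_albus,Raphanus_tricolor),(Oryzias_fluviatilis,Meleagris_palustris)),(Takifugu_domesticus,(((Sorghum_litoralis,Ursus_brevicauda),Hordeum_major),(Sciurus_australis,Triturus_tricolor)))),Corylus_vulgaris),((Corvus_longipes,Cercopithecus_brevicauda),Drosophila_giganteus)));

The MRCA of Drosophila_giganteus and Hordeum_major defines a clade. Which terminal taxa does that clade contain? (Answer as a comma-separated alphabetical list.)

Cercopithecus_brevicauda, Corvus_longipes, Corylus_vulgaris, Drosophila_giganteus, Hordeum_major, Lycaon_albus, Meleagris_palustris, Oryzias_fluviatilis, Raphanus_tricolor, Sciurus_australis, Sorghum_litoralis, Takifugu_domesticus, Triturus_tricolor, Ursus_brevicauda

Tracing Drosophila_giganteus: it sits inside ((Corvus_longipes,Cercopithecus_brevicauda),Drosophila_giganteus).
Tracing Hordeum_major: it sits inside ((Sorghum_litoralis,Ursus_brevicauda),Hordeum_major).
The smallest clade enclosing both is (((((Lycaon_albus,Raphanus_tricolor),(Oryzias_fluviatilis,Meleagris_palustris)),(Takifugu_domesticus,(((Sorghum_litoralis,Ursus_brevicauda),Hordeum_major),(Sciurus_australis,Triturus_tricolor)))),Corylus_vulgaris),((Corvus_longipes,Cercopithecus_brevicauda),Drosophila_giganteus)); the answer is its 14 terminal taxa in alphabetical order.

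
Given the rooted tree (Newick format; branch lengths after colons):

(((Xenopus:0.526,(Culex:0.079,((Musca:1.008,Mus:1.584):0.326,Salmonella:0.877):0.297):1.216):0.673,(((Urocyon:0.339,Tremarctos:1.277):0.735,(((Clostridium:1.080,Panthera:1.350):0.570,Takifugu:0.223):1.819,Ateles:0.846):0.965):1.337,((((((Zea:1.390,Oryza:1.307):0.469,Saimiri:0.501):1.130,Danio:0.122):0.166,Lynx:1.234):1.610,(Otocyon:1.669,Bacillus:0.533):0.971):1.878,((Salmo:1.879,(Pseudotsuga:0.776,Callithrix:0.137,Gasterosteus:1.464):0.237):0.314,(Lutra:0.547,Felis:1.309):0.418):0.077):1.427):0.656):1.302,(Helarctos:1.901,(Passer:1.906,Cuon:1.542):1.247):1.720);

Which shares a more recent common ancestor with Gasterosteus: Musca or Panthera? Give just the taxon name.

The MRCA of Gasterosteus and Panthera subtends (((Urocyon,Tremarctos),(((Clostridium,Panthera),Takifugu),Ateles)),((((((Zea,Oryza),Saimiri),Danio),Lynx),(Otocyon,Bacillus)),((Salmo,(Pseudotsuga,Callithrix,Gasterosteus)),(Lutra,Felis)))) (19 taxa).
The MRCA of Gasterosteus and Musca subtends ((Xenopus,(Culex,((Musca,Mus),Salmonella))),(((Urocyon,Tremarctos),(((Clostridium,Panthera),Takifugu),Ateles)),((((((Zea,Oryza),Saimiri),Danio),Lynx),(Otocyon,Bacillus)),((Salmo,(Pseudotsuga,Callithrix,Gasterosteus)),(Lutra,Felis))))) (24 taxa).
The first is nested inside the second, so Gasterosteus shares a more recent common ancestor with Panthera.

Panthera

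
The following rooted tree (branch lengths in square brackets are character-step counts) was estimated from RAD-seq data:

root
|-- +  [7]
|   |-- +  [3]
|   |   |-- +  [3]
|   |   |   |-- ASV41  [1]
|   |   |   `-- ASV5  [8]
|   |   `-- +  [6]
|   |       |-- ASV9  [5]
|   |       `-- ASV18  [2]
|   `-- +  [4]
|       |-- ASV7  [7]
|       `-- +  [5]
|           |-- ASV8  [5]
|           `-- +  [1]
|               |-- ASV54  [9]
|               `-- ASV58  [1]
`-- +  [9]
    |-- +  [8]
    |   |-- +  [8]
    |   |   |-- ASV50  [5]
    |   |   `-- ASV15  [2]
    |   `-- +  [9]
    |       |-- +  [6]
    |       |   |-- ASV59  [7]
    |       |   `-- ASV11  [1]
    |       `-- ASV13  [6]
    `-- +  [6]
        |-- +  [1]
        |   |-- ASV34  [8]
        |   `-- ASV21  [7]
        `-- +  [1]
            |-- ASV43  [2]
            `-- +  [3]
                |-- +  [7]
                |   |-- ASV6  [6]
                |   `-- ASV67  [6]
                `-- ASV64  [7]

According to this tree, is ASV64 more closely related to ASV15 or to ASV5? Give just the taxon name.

ASV15

The MRCA of ASV64 and ASV15 subtends (((ASV50,ASV15),((ASV59,ASV11),ASV13)),((ASV34,ASV21),(ASV43,((ASV6,ASV67),ASV64)))) (11 taxa).
The MRCA of ASV64 and ASV5 is the root, subtending the entire tree (19 taxa).
The first is nested inside the second, so ASV64 shares a more recent common ancestor with ASV15.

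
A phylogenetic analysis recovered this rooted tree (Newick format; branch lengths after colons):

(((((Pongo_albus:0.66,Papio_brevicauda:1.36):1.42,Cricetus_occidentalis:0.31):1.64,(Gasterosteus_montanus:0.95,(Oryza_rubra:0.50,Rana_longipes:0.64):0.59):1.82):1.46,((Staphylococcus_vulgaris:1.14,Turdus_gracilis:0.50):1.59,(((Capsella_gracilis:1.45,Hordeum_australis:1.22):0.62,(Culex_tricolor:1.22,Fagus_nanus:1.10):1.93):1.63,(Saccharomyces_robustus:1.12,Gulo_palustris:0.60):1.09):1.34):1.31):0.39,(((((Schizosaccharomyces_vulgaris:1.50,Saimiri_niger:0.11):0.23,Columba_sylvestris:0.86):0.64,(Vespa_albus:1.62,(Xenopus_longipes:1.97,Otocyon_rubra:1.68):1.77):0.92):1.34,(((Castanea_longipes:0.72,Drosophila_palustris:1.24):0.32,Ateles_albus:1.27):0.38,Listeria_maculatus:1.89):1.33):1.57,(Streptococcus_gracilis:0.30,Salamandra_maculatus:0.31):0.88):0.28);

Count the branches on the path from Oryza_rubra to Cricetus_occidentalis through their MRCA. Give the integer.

5

The MRCA of Oryza_rubra and Cricetus_occidentalis is the node subtending (((Pongo_albus,Papio_brevicauda),Cricetus_occidentalis),(Gasterosteus_montanus,(Oryza_rubra,Rana_longipes))).
From Oryza_rubra up to that node: 3 branches. From Cricetus_occidentalis up to the same node: 2 branches. Total: 3 + 2 = 5.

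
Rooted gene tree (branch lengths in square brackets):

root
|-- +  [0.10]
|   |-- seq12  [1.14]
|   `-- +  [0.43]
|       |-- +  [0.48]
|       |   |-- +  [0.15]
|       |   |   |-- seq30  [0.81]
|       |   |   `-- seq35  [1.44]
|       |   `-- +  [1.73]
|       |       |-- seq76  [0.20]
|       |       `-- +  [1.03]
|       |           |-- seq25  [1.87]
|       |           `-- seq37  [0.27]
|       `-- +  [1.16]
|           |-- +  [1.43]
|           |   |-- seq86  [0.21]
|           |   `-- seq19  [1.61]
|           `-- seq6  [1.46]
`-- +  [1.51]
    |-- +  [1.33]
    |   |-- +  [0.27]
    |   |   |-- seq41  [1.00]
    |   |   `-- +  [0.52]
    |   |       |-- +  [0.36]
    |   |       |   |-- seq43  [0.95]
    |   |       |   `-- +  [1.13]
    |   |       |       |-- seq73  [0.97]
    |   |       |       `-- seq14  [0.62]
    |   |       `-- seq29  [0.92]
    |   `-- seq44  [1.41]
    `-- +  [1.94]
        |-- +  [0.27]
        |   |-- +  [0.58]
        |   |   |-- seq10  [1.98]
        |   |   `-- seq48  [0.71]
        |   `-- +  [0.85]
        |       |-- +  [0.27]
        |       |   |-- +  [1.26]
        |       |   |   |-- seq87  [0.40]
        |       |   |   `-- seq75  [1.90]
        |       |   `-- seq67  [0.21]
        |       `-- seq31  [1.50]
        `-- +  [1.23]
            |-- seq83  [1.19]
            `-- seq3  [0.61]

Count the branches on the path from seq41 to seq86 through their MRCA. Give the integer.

The MRCA of seq41 and seq86 is the root of the tree.
From seq41 up to that node: 4 branches. From seq86 up to the same node: 5 branches. Total: 4 + 5 = 9.

9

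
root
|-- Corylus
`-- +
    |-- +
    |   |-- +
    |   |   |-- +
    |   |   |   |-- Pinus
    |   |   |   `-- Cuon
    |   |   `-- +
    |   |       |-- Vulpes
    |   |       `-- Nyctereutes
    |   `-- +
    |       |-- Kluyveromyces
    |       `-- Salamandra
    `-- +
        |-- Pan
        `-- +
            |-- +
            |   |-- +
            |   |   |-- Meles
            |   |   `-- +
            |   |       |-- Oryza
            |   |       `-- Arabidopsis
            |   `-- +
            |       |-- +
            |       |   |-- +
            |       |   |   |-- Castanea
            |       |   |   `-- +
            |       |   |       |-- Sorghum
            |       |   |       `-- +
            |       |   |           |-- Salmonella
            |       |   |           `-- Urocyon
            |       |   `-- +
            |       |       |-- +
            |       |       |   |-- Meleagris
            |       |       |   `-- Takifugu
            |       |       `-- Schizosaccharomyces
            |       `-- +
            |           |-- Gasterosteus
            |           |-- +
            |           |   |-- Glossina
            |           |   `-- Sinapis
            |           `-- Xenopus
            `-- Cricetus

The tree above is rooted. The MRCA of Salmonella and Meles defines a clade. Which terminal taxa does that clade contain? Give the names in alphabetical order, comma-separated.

Arabidopsis, Castanea, Gasterosteus, Glossina, Meleagris, Meles, Oryza, Salmonella, Schizosaccharomyces, Sinapis, Sorghum, Takifugu, Urocyon, Xenopus

Tracing Salmonella: it sits inside (Salmonella,Urocyon).
Tracing Meles: it sits inside (Meles,(Oryza,Arabidopsis)).
The smallest clade enclosing both is ((Meles,(Oryza,Arabidopsis)),(((Castanea,(Sorghum,(Salmonella,Urocyon))),((Meleagris,Takifugu),Schizosaccharomyces)),(Gasterosteus,(Glossina,Sinapis),Xenopus))); the answer is its 14 terminal taxa in alphabetical order.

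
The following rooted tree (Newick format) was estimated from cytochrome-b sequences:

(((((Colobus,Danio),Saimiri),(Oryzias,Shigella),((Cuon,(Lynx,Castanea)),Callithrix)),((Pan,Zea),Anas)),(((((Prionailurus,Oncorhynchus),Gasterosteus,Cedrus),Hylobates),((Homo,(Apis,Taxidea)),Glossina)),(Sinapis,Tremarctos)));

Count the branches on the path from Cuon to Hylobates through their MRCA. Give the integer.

9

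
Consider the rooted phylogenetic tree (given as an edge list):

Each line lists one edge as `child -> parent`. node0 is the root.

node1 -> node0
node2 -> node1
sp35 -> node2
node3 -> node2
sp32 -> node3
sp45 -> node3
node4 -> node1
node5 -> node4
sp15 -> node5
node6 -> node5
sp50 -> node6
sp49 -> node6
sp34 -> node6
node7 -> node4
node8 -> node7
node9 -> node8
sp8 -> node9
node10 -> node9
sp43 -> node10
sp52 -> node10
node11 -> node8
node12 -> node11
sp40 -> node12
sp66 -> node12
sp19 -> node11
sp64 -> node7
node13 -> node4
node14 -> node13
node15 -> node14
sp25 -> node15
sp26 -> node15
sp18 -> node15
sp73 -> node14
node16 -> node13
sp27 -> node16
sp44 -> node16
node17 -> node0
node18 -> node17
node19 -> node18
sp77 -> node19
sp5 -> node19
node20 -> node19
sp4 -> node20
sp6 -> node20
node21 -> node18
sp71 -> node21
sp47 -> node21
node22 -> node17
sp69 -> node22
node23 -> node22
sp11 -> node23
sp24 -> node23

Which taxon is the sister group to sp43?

sp52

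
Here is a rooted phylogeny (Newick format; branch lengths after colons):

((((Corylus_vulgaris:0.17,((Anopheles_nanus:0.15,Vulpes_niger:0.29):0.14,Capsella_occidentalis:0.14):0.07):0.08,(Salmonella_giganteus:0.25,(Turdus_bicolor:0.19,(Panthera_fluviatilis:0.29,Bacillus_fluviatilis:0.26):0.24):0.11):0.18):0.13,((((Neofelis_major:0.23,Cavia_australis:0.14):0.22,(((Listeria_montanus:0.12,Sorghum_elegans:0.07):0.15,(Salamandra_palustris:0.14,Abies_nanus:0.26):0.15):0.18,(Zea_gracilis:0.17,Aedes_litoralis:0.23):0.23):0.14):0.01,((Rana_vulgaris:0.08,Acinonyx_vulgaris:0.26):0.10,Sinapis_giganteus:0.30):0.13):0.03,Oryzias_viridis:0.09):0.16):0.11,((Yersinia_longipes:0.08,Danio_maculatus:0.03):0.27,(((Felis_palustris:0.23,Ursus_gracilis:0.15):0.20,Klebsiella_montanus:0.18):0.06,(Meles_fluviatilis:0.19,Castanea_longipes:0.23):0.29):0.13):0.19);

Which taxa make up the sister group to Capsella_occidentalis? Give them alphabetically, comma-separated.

Capsella_occidentalis attaches to the tree at the node subtending ((Anopheles_nanus,Vulpes_niger),Capsella_occidentalis).
The other lineage descending from that same node — the sister group — is (Anopheles_nanus,Vulpes_niger); its 2 tips in alphabetical order are the answer.

Anopheles_nanus, Vulpes_niger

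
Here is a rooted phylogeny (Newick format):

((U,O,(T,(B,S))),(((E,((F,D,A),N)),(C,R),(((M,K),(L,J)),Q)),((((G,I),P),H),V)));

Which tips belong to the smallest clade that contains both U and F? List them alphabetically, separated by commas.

Tracing U: it sits inside (U,O,(T,(B,S))).
Tracing F: it sits inside (F,D,A).
The smallest clade enclosing both is the whole tree (their MRCA is the root), so the answer is all 22 tips in alphabetical order.

A, B, C, D, E, F, G, H, I, J, K, L, M, N, O, P, Q, R, S, T, U, V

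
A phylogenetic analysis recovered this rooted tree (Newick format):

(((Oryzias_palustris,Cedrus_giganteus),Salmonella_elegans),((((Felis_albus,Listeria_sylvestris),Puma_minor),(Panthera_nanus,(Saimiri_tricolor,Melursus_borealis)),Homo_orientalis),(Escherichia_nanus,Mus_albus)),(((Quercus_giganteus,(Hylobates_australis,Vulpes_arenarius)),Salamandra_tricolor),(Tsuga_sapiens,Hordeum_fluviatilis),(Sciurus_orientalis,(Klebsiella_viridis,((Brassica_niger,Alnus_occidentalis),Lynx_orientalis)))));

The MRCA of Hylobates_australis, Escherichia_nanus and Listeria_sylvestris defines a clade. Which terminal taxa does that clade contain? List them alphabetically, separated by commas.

Tracing Hylobates_australis: it sits inside (Hylobates_australis,Vulpes_arenarius).
Tracing Escherichia_nanus: it sits inside (Escherichia_nanus,Mus_albus).
Tracing Listeria_sylvestris: it sits inside (Felis_albus,Listeria_sylvestris).
The smallest clade enclosing all 3 is the whole tree (their MRCA is the root), so the answer is all 23 tips in alphabetical order.

Alnus_occidentalis, Brassica_niger, Cedrus_giganteus, Escherichia_nanus, Felis_albus, Homo_orientalis, Hordeum_fluviatilis, Hylobates_australis, Klebsiella_viridis, Listeria_sylvestris, Lynx_orientalis, Melursus_borealis, Mus_albus, Oryzias_palustris, Panthera_nanus, Puma_minor, Quercus_giganteus, Saimiri_tricolor, Salamandra_tricolor, Salmonella_elegans, Sciurus_orientalis, Tsuga_sapiens, Vulpes_arenarius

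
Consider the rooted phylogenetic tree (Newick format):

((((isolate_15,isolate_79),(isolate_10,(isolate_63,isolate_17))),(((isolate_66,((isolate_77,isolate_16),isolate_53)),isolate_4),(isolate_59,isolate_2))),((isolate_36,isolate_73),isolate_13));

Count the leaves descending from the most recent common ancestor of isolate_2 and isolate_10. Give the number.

The MRCA of isolate_2 and isolate_10 is the node subtending (((isolate_15,isolate_79),(isolate_10,(isolate_63,isolate_17))),(((isolate_66,((isolate_77,isolate_16),isolate_53)),isolate_4),(isolate_59,isolate_2))).
That clade contains 12 terminal taxa: isolate_10, isolate_15, isolate_16, isolate_17, isolate_2, isolate_4, isolate_53, isolate_59, isolate_63, isolate_66, isolate_77, isolate_79.

12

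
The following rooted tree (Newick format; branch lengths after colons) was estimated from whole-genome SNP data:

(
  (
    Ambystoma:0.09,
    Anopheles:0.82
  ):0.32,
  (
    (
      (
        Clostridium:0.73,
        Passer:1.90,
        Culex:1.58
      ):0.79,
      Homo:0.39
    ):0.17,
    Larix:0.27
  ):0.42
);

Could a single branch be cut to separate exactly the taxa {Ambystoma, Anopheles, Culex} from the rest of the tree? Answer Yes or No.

The MRCA of the listed taxa is the root, so the smallest clade containing them is the whole tree.
That clade also contains Clostridium, Homo, Larix, Passer, which are not in the proposed group, so the group is not monophyletic.

No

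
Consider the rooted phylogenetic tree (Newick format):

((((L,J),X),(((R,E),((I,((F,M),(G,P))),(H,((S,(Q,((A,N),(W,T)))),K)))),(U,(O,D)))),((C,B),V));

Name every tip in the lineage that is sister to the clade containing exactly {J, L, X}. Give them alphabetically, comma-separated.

The clade containing exactly {J, L, X} attaches to the tree at the node subtending (((L,J),X),(((R,E),((I,((F,M),(G,P))),(H,((S,(Q,((A,N),(W,T)))),K)))),(U,(O,D)))).
The other lineage descending from that same node — the sister group — is (((R,E),((I,((F,M),(G,P))),(H,((S,(Q,((A,N),(W,T)))),K)))),(U,(O,D))); its 18 tips in alphabetical order are the answer.

A, D, E, F, G, H, I, K, M, N, O, P, Q, R, S, T, U, W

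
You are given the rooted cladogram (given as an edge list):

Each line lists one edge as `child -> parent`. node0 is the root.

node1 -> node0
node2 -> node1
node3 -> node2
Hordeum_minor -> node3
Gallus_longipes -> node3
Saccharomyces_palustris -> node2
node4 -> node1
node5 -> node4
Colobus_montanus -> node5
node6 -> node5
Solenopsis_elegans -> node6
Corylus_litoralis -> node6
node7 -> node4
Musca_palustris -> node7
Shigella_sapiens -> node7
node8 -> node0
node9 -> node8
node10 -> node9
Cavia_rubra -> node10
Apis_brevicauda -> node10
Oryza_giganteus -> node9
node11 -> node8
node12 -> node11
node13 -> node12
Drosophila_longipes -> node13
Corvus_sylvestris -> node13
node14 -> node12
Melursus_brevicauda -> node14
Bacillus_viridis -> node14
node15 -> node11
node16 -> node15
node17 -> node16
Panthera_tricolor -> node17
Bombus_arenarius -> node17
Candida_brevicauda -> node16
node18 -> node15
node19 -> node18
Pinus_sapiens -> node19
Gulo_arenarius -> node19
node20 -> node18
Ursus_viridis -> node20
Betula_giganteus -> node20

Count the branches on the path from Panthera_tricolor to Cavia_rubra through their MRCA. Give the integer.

8

The MRCA of Panthera_tricolor and Cavia_rubra is the node subtending (((Cavia_rubra,Apis_brevicauda),Oryza_giganteus),(((Drosophila_longipes,Corvus_sylvestris),(Melursus_brevicauda,Bacillus_viridis)),(((Panthera_tricolor,Bombus_arenarius),Candida_brevicauda),((Pinus_sapiens,Gulo_arenarius),(Ursus_viridis,Betula_giganteus))))).
From Panthera_tricolor up to that node: 5 branches. From Cavia_rubra up to the same node: 3 branches. Total: 5 + 3 = 8.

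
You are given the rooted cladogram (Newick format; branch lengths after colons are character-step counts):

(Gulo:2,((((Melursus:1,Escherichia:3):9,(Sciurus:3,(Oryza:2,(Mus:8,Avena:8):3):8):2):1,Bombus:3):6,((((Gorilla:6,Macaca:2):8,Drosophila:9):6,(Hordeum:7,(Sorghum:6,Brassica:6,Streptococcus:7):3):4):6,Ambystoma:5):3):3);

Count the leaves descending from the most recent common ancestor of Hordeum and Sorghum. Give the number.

The MRCA of Hordeum and Sorghum is the node subtending (Hordeum,(Sorghum,Brassica,Streptococcus)).
That clade contains 4 terminal taxa: Brassica, Hordeum, Sorghum, Streptococcus.

4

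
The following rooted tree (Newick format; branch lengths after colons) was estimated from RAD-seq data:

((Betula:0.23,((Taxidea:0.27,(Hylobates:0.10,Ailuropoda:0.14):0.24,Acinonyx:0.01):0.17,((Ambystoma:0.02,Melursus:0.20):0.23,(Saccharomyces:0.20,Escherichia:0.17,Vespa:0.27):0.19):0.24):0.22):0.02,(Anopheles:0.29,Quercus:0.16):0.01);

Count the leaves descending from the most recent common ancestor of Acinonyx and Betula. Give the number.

The MRCA of Acinonyx and Betula is the node subtending (Betula,((Taxidea,(Hylobates,Ailuropoda),Acinonyx),((Ambystoma,Melursus),(Saccharomyces,Escherichia,Vespa)))).
That clade contains 10 terminal taxa: Acinonyx, Ailuropoda, Ambystoma, Betula, Escherichia, Hylobates, Melursus, Saccharomyces, Taxidea, Vespa.

10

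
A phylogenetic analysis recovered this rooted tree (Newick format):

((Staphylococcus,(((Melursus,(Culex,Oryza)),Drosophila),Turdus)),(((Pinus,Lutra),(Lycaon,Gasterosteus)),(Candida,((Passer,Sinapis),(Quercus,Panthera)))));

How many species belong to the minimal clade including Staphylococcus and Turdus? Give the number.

The MRCA of Staphylococcus and Turdus is the node subtending (Staphylococcus,(((Melursus,(Culex,Oryza)),Drosophila),Turdus)).
That clade contains 6 terminal taxa: Culex, Drosophila, Melursus, Oryza, Staphylococcus, Turdus.

6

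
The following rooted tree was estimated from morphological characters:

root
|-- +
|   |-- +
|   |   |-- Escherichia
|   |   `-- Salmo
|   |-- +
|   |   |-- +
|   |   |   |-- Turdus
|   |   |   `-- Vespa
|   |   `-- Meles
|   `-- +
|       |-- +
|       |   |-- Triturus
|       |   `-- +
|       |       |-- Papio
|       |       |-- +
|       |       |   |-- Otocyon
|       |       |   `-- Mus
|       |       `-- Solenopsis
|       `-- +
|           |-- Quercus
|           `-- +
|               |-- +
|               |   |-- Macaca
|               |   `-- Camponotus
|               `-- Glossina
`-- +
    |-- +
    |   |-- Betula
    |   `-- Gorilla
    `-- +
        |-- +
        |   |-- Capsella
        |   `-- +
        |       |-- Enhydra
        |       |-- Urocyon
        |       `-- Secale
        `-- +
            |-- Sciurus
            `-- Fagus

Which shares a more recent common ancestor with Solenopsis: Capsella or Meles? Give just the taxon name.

Meles

The MRCA of Solenopsis and Meles subtends ((Escherichia,Salmo),((Turdus,Vespa),Meles),((Triturus,(Papio,(Otocyon,Mus),Solenopsis)),(Quercus,((Macaca,Camponotus),Glossina)))) (14 taxa).
The MRCA of Solenopsis and Capsella is the root, subtending the entire tree (22 taxa).
The first is nested inside the second, so Solenopsis shares a more recent common ancestor with Meles.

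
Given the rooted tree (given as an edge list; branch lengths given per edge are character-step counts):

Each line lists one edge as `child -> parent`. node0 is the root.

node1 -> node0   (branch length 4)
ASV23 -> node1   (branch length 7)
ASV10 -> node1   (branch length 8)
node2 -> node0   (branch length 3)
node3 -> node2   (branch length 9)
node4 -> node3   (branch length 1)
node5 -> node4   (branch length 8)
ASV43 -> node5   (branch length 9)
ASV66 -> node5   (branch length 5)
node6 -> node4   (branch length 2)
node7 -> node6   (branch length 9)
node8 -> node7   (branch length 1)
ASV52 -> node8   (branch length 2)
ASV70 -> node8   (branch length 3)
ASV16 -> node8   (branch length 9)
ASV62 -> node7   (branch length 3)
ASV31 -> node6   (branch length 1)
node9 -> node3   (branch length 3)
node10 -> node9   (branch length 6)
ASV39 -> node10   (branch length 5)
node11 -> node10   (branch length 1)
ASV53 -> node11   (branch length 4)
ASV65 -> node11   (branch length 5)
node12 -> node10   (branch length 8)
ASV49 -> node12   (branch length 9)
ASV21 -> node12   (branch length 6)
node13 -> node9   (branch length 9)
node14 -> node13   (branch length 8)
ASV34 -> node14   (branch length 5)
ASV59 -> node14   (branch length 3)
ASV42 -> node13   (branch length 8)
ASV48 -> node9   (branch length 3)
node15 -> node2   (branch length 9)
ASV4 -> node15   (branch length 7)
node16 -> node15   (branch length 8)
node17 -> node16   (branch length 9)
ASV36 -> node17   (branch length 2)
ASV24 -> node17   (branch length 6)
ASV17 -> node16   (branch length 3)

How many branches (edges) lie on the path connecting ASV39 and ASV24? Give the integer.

8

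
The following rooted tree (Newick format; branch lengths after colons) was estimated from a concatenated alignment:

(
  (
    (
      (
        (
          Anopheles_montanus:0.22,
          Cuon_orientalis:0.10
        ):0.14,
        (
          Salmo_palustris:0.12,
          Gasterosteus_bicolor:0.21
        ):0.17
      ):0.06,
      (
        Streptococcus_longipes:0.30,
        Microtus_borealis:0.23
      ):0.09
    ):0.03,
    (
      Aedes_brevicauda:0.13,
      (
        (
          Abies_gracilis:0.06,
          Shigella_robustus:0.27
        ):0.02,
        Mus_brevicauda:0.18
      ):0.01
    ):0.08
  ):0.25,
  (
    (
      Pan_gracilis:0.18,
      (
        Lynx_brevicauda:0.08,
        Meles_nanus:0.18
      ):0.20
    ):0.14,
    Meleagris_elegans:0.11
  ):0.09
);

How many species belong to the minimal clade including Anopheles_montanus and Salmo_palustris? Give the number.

4

The MRCA of Anopheles_montanus and Salmo_palustris is the node subtending ((Anopheles_montanus,Cuon_orientalis),(Salmo_palustris,Gasterosteus_bicolor)).
That clade contains 4 terminal taxa: Anopheles_montanus, Cuon_orientalis, Gasterosteus_bicolor, Salmo_palustris.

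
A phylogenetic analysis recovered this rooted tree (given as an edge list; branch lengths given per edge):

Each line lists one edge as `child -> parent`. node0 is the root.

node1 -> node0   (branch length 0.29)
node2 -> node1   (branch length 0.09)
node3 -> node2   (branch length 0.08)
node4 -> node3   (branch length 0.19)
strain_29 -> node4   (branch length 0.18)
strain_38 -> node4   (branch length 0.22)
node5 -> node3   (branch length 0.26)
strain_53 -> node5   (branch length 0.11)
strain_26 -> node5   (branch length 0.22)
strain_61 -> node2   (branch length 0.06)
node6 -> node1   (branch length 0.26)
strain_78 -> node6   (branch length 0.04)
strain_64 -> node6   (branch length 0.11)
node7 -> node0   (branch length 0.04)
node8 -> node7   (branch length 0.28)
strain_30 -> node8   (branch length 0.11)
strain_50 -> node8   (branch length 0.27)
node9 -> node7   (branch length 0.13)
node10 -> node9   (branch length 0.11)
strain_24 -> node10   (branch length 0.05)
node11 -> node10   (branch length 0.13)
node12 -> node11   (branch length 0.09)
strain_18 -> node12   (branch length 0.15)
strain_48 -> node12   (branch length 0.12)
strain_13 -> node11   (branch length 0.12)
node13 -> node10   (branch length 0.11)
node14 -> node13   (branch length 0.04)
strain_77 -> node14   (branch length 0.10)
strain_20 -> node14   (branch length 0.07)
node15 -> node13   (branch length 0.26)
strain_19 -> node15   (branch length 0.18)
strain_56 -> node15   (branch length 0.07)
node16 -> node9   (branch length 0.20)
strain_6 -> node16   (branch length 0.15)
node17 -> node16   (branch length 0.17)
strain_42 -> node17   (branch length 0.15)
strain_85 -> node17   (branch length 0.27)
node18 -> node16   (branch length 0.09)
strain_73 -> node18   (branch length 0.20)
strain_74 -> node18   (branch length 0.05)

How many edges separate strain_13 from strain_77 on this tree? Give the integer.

5

The MRCA of strain_13 and strain_77 is the node subtending (strain_24,((strain_18,strain_48),strain_13),((strain_77,strain_20),(strain_19,strain_56))).
From strain_13 up to that node: 2 branches. From strain_77 up to the same node: 3 branches. Total: 2 + 3 = 5.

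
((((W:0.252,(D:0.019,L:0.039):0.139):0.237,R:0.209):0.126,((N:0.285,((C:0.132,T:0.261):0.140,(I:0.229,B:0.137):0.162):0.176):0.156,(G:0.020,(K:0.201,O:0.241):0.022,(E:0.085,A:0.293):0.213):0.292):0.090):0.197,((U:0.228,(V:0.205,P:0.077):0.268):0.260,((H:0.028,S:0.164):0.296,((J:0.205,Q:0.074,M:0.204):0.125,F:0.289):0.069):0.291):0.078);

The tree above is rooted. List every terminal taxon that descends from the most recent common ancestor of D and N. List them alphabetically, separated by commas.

Tracing D: it sits inside (D,L).
Tracing N: it sits inside (N,((C,T),(I,B))).
The smallest clade enclosing both is (((W,(D,L)),R),((N,((C,T),(I,B))),(G,(K,O),(E,A)))); the answer is its 14 terminal taxa in alphabetical order.

A, B, C, D, E, G, I, K, L, N, O, R, T, W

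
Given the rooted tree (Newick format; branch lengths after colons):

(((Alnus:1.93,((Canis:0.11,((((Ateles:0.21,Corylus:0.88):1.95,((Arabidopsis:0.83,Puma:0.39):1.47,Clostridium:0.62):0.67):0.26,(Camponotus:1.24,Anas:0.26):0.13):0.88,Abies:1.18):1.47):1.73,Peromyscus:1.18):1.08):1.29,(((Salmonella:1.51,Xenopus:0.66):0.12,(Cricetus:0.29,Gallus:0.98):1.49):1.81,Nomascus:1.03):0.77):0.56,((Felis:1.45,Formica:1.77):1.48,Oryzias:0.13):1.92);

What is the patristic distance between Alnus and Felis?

The path runs Alnus → … → MRCA → … → Felis; the MRCA is the root of the tree.
Branch lengths along that path: 1.93 + 1.29 + 0.56 + 1.92 + 1.48 + 1.45 = 8.63.

8.63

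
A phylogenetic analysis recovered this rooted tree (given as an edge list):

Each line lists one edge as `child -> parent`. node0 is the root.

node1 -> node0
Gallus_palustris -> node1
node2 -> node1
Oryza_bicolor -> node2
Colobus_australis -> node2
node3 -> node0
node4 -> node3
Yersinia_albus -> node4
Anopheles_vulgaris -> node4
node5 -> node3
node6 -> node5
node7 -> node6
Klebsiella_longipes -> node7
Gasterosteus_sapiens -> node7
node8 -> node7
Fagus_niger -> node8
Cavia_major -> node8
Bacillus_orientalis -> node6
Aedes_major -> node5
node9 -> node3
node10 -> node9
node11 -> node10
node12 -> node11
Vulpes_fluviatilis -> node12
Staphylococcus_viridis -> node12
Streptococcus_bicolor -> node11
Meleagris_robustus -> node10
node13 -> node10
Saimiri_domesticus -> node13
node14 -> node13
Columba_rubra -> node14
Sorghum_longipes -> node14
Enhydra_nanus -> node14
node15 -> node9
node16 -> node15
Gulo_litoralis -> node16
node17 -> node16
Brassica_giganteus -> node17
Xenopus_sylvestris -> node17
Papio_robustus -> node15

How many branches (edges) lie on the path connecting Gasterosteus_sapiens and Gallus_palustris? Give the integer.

7

The MRCA of Gasterosteus_sapiens and Gallus_palustris is the root of the tree.
From Gasterosteus_sapiens up to that node: 5 branches. From Gallus_palustris up to the same node: 2 branches. Total: 5 + 2 = 7.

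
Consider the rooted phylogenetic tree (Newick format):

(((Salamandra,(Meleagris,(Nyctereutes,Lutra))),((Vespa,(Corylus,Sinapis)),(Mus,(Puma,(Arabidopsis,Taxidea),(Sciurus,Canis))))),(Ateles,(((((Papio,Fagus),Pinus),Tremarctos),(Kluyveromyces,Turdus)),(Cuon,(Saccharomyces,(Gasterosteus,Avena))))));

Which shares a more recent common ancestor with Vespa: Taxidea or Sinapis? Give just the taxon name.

Sinapis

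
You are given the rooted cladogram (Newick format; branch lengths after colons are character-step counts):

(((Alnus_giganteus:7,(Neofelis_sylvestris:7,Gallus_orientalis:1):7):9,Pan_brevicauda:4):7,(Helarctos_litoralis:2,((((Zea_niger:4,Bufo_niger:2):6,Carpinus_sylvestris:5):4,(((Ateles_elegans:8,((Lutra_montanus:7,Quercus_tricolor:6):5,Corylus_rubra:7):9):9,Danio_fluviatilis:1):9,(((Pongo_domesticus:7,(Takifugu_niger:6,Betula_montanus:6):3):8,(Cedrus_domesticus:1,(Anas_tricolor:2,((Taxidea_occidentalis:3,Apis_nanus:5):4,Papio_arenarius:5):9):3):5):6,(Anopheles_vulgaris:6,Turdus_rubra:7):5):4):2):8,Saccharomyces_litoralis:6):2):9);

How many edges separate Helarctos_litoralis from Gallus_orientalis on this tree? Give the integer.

The MRCA of Helarctos_litoralis and Gallus_orientalis is the root of the tree.
From Helarctos_litoralis up to that node: 2 branches. From Gallus_orientalis up to the same node: 4 branches. Total: 2 + 4 = 6.

6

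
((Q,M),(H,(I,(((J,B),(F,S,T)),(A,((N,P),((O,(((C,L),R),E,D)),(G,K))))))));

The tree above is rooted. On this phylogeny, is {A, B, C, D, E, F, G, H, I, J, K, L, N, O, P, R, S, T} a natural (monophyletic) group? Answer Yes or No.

Yes

The most recent common ancestor of these taxa subtends (H,(I,(((J,B),(F,S,T)),(A,((N,P),((O,(((C,L),R),E,D)),(G,K))))))).
That clade has exactly 18 tips — every listed taxon and nothing else — so the group is monophyletic.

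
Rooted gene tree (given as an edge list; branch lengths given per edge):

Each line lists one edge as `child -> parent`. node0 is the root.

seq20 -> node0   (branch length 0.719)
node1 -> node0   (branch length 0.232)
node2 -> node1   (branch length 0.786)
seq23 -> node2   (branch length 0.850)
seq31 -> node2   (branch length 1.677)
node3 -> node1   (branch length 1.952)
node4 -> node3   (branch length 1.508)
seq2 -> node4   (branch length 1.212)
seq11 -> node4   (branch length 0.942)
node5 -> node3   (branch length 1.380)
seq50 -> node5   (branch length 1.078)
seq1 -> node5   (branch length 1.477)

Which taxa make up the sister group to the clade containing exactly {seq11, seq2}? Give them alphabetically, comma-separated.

seq1, seq50

The clade containing exactly {seq11, seq2} attaches to the tree at the node subtending ((seq2,seq11),(seq50,seq1)).
The other lineage descending from that same node — the sister group — is (seq50,seq1); its 2 tips in alphabetical order are the answer.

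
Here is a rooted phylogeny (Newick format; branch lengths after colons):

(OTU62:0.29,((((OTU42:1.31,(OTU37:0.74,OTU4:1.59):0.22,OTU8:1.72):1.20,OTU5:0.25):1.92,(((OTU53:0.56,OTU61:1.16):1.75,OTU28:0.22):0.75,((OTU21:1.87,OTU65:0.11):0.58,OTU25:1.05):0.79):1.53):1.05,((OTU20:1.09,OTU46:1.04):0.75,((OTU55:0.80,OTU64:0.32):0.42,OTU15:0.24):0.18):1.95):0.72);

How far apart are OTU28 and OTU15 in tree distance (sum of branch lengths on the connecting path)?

5.92

The path runs OTU28 → … → MRCA → … → OTU15; the MRCA is the node subtending ((((OTU42,(OTU37,OTU4),OTU8),OTU5),(((OTU53,OTU61),OTU28),((OTU21,OTU65),OTU25))),((OTU20,OTU46),((OTU55,OTU64),OTU15))).
Branch lengths along that path: 0.22 + 0.75 + 1.53 + 1.05 + 1.95 + 0.18 + 0.24 = 5.92.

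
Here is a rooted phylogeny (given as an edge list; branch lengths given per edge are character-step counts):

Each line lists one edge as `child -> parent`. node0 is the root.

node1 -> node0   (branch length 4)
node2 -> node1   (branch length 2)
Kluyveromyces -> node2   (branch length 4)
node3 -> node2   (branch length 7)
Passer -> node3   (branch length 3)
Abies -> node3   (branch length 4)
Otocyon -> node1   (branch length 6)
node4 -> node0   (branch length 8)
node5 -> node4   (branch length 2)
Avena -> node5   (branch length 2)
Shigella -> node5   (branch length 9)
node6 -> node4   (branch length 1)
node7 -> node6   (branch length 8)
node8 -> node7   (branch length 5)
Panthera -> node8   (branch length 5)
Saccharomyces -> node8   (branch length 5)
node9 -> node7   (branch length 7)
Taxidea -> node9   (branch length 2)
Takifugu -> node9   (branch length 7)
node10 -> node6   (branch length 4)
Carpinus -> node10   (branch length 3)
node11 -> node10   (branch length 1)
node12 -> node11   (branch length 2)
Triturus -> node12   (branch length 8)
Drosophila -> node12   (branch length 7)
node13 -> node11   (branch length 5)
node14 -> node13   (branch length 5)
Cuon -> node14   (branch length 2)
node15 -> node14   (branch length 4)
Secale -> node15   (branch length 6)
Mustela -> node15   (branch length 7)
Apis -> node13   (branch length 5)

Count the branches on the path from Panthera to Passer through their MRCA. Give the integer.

9

The MRCA of Panthera and Passer is the root of the tree.
From Panthera up to that node: 5 branches. From Passer up to the same node: 4 branches. Total: 5 + 4 = 9.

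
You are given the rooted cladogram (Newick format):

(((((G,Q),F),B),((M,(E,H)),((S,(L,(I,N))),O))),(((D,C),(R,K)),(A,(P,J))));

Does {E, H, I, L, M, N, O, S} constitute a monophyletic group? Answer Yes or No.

Yes

The most recent common ancestor of these taxa subtends ((M,(E,H)),((S,(L,(I,N))),O)).
That clade has exactly 8 tips — every listed taxon and nothing else — so the group is monophyletic.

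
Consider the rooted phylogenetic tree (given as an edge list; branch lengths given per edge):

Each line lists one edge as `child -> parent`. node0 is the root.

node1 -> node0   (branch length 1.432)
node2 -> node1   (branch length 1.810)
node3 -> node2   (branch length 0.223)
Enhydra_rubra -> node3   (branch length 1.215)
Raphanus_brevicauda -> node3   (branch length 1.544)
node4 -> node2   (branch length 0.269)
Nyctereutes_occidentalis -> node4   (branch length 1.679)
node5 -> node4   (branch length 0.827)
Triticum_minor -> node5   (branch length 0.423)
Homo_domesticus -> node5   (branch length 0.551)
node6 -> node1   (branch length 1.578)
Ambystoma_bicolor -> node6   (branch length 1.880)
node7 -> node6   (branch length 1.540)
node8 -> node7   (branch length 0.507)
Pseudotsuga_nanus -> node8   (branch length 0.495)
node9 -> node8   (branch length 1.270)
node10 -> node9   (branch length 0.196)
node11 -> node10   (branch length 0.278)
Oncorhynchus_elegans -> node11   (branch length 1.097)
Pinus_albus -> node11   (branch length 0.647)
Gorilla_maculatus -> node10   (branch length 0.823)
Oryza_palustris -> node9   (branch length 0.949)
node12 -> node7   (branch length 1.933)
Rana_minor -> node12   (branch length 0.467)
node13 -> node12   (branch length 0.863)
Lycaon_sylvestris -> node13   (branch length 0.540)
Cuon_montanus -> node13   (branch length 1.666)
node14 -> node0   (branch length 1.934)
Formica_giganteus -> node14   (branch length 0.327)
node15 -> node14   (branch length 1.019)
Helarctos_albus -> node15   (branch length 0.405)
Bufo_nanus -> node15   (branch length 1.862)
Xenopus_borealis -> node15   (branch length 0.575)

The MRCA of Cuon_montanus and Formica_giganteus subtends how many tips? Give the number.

The MRCA of Cuon_montanus and Formica_giganteus is the root, so the clade is the entire tree.
That clade contains 18 terminal taxa: Ambystoma_bicolor, Bufo_nanus, Cuon_montanus, Enhydra_rubra, Formica_giganteus, Gorilla_maculatus, Helarctos_albus, Homo_domesticus, Lycaon_sylvestris, Nyctereutes_occidentalis, Oncorhynchus_elegans, Oryza_palustris, Pinus_albus, Pseudotsuga_nanus, Rana_minor, Raphanus_brevicauda, Triticum_minor, Xenopus_borealis.

18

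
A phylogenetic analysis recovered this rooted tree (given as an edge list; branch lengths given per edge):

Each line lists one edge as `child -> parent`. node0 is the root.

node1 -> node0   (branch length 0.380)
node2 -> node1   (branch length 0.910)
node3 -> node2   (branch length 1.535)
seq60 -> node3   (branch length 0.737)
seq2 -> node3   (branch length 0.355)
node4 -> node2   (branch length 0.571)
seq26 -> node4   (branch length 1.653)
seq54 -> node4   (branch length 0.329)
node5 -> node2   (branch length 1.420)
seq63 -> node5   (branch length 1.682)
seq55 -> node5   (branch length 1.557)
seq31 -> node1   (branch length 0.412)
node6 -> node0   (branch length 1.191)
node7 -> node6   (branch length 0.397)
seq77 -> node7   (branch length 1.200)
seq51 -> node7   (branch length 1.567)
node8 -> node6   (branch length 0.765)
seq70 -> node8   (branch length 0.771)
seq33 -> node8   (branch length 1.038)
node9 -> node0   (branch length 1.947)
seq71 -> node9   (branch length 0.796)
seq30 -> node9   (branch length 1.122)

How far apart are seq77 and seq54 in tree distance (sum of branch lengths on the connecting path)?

4.978

The path runs seq77 → … → MRCA → … → seq54; the MRCA is the root of the tree.
Branch lengths along that path: 1.200 + 0.397 + 1.191 + 0.380 + 0.910 + 0.571 + 0.329 = 4.978.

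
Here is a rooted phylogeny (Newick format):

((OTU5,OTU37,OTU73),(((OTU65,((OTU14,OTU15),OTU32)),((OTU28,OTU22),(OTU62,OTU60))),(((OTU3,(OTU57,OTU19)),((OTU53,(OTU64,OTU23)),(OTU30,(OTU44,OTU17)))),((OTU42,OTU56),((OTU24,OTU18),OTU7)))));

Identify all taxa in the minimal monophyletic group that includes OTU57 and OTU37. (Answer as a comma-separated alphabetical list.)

OTU14, OTU15, OTU17, OTU18, OTU19, OTU22, OTU23, OTU24, OTU28, OTU3, OTU30, OTU32, OTU37, OTU42, OTU44, OTU5, OTU53, OTU56, OTU57, OTU60, OTU62, OTU64, OTU65, OTU7, OTU73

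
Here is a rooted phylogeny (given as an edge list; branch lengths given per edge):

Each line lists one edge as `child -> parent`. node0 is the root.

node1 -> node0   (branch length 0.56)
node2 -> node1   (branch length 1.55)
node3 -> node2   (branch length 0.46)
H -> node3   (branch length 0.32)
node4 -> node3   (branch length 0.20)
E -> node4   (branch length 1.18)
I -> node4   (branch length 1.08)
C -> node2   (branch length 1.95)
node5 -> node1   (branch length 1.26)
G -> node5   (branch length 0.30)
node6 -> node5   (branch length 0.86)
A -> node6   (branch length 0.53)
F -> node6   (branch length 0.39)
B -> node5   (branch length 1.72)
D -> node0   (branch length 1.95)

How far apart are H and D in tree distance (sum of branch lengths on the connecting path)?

4.84

The path runs H → … → MRCA → … → D; the MRCA is the root of the tree.
Branch lengths along that path: 0.32 + 0.46 + 1.55 + 0.56 + 1.95 = 4.84.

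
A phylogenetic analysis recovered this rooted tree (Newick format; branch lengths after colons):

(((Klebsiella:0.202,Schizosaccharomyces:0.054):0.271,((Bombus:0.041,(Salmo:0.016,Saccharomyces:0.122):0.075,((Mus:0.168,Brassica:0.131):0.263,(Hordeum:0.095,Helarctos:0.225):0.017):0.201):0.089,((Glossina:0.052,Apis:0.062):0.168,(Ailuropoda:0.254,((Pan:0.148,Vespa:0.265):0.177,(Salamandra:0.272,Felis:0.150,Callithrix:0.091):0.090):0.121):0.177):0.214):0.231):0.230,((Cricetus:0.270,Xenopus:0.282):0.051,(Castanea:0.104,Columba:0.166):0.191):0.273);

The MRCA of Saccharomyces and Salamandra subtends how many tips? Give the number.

The MRCA of Saccharomyces and Salamandra is the node subtending ((Bombus,(Salmo,Saccharomyces),((Mus,Brassica),(Hordeum,Helarctos))),((Glossina,Apis),(Ailuropoda,((Pan,Vespa),(Salamandra,Felis,Callithrix))))).
That clade contains 15 terminal taxa: Ailuropoda, Apis, Bombus, Brassica, Callithrix, Felis, Glossina, Helarctos, Hordeum, Mus, Pan, Saccharomyces, Salamandra, Salmo, Vespa.

15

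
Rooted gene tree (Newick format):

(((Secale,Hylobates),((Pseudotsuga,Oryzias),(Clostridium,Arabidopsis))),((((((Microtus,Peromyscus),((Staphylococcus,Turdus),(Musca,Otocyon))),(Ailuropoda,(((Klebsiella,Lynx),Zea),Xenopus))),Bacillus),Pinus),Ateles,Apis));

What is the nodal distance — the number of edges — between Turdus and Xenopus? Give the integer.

7

The MRCA of Turdus and Xenopus is the node subtending (((Microtus,Peromyscus),((Staphylococcus,Turdus),(Musca,Otocyon))),(Ailuropoda,(((Klebsiella,Lynx),Zea),Xenopus))).
From Turdus up to that node: 4 branches. From Xenopus up to the same node: 3 branches. Total: 4 + 3 = 7.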